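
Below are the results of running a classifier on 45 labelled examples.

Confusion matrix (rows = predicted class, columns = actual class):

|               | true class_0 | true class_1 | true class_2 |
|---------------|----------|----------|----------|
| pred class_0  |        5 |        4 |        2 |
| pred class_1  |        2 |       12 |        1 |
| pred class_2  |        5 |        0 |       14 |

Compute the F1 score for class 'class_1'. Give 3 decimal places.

0.774

Treat 'class_1' as positive and all other classes as negative.
F1 score = 2·TP/(2·TP+FP+FN).
class_1: TP=12, FP=2+1=3, FN=4+0=4 → 24/31 = 0.7742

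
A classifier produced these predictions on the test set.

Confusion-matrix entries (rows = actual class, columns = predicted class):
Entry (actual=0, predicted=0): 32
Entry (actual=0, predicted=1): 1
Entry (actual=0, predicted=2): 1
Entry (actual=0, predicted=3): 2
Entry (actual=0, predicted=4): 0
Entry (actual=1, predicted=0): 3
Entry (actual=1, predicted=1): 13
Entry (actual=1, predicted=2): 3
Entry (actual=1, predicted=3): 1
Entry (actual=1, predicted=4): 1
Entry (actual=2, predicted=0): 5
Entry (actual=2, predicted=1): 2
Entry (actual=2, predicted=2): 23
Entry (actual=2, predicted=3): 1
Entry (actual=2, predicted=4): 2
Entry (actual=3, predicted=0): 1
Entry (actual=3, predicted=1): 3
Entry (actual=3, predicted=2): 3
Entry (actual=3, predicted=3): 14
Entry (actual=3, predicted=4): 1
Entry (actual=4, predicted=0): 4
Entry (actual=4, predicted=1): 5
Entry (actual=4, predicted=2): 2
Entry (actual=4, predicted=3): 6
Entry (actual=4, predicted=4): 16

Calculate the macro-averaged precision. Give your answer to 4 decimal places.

0.6710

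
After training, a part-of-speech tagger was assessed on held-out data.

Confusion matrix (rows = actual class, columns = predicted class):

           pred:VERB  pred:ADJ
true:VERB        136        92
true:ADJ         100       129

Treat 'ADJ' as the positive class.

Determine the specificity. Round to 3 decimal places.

Specificity = TN/(TN+FP) = 136/(136+92) = 0.596

0.596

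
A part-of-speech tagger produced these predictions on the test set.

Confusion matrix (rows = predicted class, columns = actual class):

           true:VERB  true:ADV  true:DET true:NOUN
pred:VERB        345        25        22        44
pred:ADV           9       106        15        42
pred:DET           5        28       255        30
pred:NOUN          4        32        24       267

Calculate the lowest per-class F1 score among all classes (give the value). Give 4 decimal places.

0.5840

Per-class F1 score (2·TP/(2·TP+FP+FN)):
  VERB: TP=345, FP=25+22+44=91, FN=9+5+4=18 → 690/799 = 0.86358
  ADV: TP=106, FP=9+15+42=66, FN=25+28+32=85 → 212/363 = 0.58402
  DET: TP=255, FP=5+28+30=63, FN=22+15+24=61 → 510/634 = 0.80442
  NOUN: TP=267, FP=4+32+24=60, FN=44+42+30=116 → 534/710 = 0.75211
Lowest is class 'ADV' with F1 score = 0.5840.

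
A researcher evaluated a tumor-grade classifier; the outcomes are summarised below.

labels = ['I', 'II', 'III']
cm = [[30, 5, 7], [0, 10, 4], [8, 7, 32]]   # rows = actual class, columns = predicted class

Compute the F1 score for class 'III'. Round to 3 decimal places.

0.711

Take TP from the diagonal, FP from the rest of the 'III' prediction marginal, FN from the rest of the 'III' actual marginal.
F1 score = 2·TP/(2·TP+FP+FN).
III: TP=32, FP=7+4=11, FN=8+7=15 → 64/90 = 0.7111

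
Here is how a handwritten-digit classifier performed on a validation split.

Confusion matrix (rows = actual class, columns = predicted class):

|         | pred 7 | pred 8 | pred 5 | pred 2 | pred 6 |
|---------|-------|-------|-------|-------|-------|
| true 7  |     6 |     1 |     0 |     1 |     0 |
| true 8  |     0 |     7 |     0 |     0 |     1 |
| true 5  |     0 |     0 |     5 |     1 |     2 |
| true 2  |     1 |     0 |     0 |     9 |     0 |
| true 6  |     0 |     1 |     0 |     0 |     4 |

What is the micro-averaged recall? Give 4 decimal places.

Micro-averaging pools counts across classes: ΣTP=31, ΣFP=8, ΣFN=8.
Micro-recall = TP/(TP+FN) on pooled counts = 0.7949 (equals overall accuracy in single-label multiclass).

0.7949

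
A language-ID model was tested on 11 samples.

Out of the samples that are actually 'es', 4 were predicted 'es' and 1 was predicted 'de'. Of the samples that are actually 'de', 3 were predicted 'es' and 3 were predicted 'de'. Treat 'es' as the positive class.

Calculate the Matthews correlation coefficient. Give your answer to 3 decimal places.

0.311

MCC = (TP·TN − FP·FN) / √((TP+FP)(TP+FN)(TN+FP)(TN+FN))
Numerator = 4·3 − 3·1 = 9
Denominator = √(7·5·6·4) = √840 = 28.9828
MCC = 9 / 28.9828 = 0.311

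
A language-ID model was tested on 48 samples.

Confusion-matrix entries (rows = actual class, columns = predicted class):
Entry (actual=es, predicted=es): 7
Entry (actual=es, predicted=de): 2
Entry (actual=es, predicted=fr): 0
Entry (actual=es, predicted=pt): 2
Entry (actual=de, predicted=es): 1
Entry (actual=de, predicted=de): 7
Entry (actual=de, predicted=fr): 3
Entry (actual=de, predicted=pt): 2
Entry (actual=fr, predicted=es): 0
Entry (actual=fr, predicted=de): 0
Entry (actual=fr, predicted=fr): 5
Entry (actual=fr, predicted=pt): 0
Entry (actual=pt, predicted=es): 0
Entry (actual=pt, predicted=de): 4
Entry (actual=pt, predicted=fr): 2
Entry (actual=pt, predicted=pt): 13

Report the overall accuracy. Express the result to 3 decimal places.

Accuracy = trace / total = (7+7+5+13=32) / 48 = 32/48 = 0.667

0.667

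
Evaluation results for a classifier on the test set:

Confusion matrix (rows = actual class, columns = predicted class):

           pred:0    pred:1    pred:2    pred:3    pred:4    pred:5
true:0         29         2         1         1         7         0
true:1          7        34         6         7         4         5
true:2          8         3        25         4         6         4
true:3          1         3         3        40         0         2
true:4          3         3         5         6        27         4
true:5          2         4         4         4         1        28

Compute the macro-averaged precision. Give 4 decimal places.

Per-class precision (TP/(TP+FP)):
  0: TP=29, FP=7+8+1+3+2=21 → 29/50 = 0.58000
  1: TP=34, FP=2+3+3+3+4=15 → 34/49 = 0.69388
  2: TP=25, FP=1+6+3+5+4=19 → 25/44 = 0.56818
  3: TP=40, FP=1+7+4+6+4=22 → 40/62 = 0.64516
  4: TP=27, FP=7+4+6+0+1=18 → 27/45 = 0.60000
  5: TP=28, FP=0+5+4+2+4=15 → 28/43 = 0.65116
Macro-precision = mean = (0.58000 + 0.69388 + 0.56818 + 0.64516 + 0.60000 + 0.65116) / 6 = 0.6231

0.6231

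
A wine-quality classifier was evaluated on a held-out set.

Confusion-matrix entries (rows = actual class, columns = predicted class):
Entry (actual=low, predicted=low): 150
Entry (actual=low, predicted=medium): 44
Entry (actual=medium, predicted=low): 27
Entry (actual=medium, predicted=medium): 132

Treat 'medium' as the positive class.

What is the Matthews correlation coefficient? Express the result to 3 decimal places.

MCC = (TP·TN − FP·FN) / √((TP+FP)(TP+FN)(TN+FP)(TN+FN))
Numerator = 132·150 − 44·27 = 18612
Denominator = √(176·159·194·177) = √960914592 = 30998.6224
MCC = 18612 / 30998.6224 = 0.600

0.600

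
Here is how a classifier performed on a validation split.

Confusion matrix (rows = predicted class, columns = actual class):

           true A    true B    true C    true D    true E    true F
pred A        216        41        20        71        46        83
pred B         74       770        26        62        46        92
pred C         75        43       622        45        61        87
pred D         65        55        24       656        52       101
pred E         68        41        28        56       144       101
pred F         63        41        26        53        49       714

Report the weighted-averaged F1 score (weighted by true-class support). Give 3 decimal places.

0.645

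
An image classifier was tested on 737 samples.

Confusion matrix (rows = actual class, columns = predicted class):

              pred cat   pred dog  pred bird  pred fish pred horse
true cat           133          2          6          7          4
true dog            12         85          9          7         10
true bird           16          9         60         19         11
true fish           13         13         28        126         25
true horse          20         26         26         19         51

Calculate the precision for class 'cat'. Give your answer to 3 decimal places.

0.686

One-vs-rest for 'cat': TP = diagonal; FP = other classes predicted 'cat'; FN = 'cat' predicted as other.
precision = TP/(TP+FP).
cat: TP=133, FP=12+16+13+20=61 → 133/194 = 0.6856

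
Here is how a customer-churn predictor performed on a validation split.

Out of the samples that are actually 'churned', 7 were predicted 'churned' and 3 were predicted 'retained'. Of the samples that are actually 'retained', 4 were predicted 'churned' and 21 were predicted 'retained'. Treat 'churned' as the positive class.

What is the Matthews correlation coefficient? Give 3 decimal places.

MCC = (TP·TN − FP·FN) / √((TP+FP)(TP+FN)(TN+FP)(TN+FN))
Numerator = 7·21 − 4·3 = 135
Denominator = √(11·10·25·24) = √66000 = 256.9047
MCC = 135 / 256.9047 = 0.525

0.525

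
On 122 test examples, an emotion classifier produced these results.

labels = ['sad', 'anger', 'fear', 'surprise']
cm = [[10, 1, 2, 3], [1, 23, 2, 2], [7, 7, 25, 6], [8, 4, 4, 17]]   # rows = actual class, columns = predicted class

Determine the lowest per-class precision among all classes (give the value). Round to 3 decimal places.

0.385

Per-class precision (TP/(TP+FP)):
  sad: TP=10, FP=1+7+8=16 → 10/26 = 0.3846
  anger: TP=23, FP=1+7+4=12 → 23/35 = 0.6571
  fear: TP=25, FP=2+2+4=8 → 25/33 = 0.7576
  surprise: TP=17, FP=3+2+6=11 → 17/28 = 0.6071
Lowest is class 'sad' with precision = 0.385.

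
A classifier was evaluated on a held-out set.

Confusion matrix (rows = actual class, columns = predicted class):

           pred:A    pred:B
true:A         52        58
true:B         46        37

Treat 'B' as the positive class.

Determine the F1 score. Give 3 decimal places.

0.416

Precision = TP/(TP+FP) = 37/95 = 0.3895
Recall = TP/(TP+FN) = 37/83 = 0.4458
F1 = 2·TP/(2·TP+FP+FN) = 74/178 = 0.416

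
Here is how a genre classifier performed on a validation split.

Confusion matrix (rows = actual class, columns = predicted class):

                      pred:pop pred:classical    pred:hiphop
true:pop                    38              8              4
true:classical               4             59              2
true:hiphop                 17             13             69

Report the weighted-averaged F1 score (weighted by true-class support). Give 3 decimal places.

Per-class F1 score (2·TP/(2·TP+FP+FN)):
  pop: TP=38, FP=4+17=21, FN=8+4=12 → 76/109 = 0.6972
  classical: TP=59, FP=8+13=21, FN=4+2=6 → 118/145 = 0.8138
  hiphop: TP=69, FP=4+2=6, FN=17+13=30 → 138/174 = 0.7931
Weighted-F1 score = Σ (supportᵢ/N)·F1 scoreᵢ with N=214: (50/214)·0.6972 + (65/214)·0.8138 + (99/214)·0.7931 = 0.777

0.777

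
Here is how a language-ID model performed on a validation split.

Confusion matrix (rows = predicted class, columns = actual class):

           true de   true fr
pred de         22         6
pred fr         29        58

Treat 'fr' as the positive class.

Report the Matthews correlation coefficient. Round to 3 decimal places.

0.391

MCC = (TP·TN − FP·FN) / √((TP+FP)(TP+FN)(TN+FP)(TN+FN))
Numerator = 58·22 − 29·6 = 1102
Denominator = √(87·64·51·28) = √7951104 = 2819.7702
MCC = 1102 / 2819.7702 = 0.391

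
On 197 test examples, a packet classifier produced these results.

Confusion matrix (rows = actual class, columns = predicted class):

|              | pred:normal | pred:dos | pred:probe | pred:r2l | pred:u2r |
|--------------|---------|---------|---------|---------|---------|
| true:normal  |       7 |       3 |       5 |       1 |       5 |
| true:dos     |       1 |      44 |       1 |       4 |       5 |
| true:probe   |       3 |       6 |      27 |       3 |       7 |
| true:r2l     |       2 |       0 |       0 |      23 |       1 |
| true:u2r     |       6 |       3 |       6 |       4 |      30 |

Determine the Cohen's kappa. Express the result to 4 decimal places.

Observed agreement pₒ = trace/N = 131/197 = 0.66497
Expected agreement pₑ = Σ (rowᵢ·colᵢ)/N² = (21·19 + 55·56 + 46·39 + 26·35 + 49·48)/197² = 0.21992
κ = (pₒ − pₑ)/(1 − pₑ) = (0.66497 − 0.21992)/(1 − 0.21992) = 0.5705

0.5705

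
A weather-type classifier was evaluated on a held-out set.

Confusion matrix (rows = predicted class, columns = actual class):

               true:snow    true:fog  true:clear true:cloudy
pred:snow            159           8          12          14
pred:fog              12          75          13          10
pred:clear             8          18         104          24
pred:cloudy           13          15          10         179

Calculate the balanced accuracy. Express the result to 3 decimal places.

Balanced accuracy = mean of per-class recall.
  snow: recall = 159/192 = 0.8281
  fog: recall = 75/116 = 0.6466
  clear: recall = 104/139 = 0.7482
  cloudy: recall = 179/227 = 0.7885
Mean = (0.8281 + 0.6466 + 0.7482 + 0.7885) / 4 = 0.753

0.753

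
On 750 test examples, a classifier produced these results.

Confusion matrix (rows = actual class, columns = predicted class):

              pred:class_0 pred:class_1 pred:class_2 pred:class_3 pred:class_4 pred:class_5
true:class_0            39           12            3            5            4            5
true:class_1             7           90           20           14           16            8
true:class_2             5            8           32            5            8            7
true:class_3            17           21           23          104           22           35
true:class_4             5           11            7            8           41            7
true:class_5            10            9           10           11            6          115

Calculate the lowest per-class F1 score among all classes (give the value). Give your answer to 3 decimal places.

Per-class F1 score (2·TP/(2·TP+FP+FN)):
  class_0: TP=39, FP=7+5+17+5+10=44, FN=12+3+5+4+5=29 → 78/151 = 0.5166
  class_1: TP=90, FP=12+8+21+11+9=61, FN=7+20+14+16+8=65 → 180/306 = 0.5882
  class_2: TP=32, FP=3+20+23+7+10=63, FN=5+8+5+8+7=33 → 64/160 = 0.4000
  class_3: TP=104, FP=5+14+5+8+11=43, FN=17+21+23+22+35=118 → 208/369 = 0.5637
  class_4: TP=41, FP=4+16+8+22+6=56, FN=5+11+7+8+7=38 → 82/176 = 0.4659
  class_5: TP=115, FP=5+8+7+35+7=62, FN=10+9+10+11+6=46 → 230/338 = 0.6805
Lowest is class 'class_2' with F1 score = 0.400.

0.400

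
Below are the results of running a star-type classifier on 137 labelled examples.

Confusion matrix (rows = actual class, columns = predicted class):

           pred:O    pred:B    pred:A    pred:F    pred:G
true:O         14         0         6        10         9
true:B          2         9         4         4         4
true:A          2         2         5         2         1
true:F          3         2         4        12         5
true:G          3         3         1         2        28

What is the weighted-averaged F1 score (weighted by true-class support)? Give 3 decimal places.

Per-class F1 score (2·TP/(2·TP+FP+FN)):
  O: TP=14, FP=2+2+3+3=10, FN=0+6+10+9=25 → 28/63 = 0.4444
  B: TP=9, FP=0+2+2+3=7, FN=2+4+4+4=14 → 18/39 = 0.4615
  A: TP=5, FP=6+4+4+1=15, FN=2+2+2+1=7 → 10/32 = 0.3125
  F: TP=12, FP=10+4+2+2=18, FN=3+2+4+5=14 → 24/56 = 0.4286
  G: TP=28, FP=9+4+1+5=19, FN=3+3+1+2=9 → 56/84 = 0.6667
Weighted-F1 score = Σ (supportᵢ/N)·F1 scoreᵢ with N=137: (39/137)·0.4444 + (23/137)·0.4615 + (12/137)·0.3125 + (26/137)·0.4286 + (37/137)·0.6667 = 0.493

0.493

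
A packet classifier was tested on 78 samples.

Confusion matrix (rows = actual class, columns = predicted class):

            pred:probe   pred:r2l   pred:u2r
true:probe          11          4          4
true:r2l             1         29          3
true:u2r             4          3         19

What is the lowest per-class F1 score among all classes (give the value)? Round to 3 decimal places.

0.629

Per-class F1 score (2·TP/(2·TP+FP+FN)):
  probe: TP=11, FP=1+4=5, FN=4+4=8 → 22/35 = 0.6286
  r2l: TP=29, FP=4+3=7, FN=1+3=4 → 58/69 = 0.8406
  u2r: TP=19, FP=4+3=7, FN=4+3=7 → 38/52 = 0.7308
Lowest is class 'probe' with F1 score = 0.629.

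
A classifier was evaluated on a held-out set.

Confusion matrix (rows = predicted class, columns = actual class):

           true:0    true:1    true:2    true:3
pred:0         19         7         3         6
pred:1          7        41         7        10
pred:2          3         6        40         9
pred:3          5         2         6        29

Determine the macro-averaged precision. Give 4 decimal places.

Per-class precision (TP/(TP+FP)):
  0: TP=19, FP=7+3+6=16 → 19/35 = 0.54286
  1: TP=41, FP=7+7+10=24 → 41/65 = 0.63077
  2: TP=40, FP=3+6+9=18 → 40/58 = 0.68966
  3: TP=29, FP=5+2+6=13 → 29/42 = 0.69048
Macro-precision = mean = (0.54286 + 0.63077 + 0.68966 + 0.69048) / 4 = 0.6384

0.6384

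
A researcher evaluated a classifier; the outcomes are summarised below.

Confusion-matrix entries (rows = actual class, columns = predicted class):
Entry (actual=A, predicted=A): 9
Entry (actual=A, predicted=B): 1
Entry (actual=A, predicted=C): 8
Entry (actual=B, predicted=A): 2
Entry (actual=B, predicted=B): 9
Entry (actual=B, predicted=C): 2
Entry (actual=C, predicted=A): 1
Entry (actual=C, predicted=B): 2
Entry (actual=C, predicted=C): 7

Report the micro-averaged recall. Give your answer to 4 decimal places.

0.6098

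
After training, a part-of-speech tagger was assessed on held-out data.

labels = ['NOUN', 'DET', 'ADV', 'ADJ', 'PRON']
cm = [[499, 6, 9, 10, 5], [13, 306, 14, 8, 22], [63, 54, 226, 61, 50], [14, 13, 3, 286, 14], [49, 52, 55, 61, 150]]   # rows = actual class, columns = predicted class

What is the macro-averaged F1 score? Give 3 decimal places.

0.694

Per-class F1 score (2·TP/(2·TP+FP+FN)):
  NOUN: TP=499, FP=13+63+14+49=139, FN=6+9+10+5=30 → 998/1167 = 0.8552
  DET: TP=306, FP=6+54+13+52=125, FN=13+14+8+22=57 → 612/794 = 0.7708
  ADV: TP=226, FP=9+14+3+55=81, FN=63+54+61+50=228 → 452/761 = 0.5940
  ADJ: TP=286, FP=10+8+61+61=140, FN=14+13+3+14=44 → 572/756 = 0.7566
  PRON: TP=150, FP=5+22+50+14=91, FN=49+52+55+61=217 → 300/608 = 0.4934
Macro-F1 score = mean = (0.8552 + 0.7708 + 0.5940 + 0.7566 + 0.4934) / 5 = 0.694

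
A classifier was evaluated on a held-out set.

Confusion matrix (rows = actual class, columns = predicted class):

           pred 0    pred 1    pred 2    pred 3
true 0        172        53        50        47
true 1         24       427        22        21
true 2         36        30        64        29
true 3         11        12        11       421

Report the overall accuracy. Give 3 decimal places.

Accuracy = trace / total = (172+427+64+421=1084) / 1430 = 1084/1430 = 0.758

0.758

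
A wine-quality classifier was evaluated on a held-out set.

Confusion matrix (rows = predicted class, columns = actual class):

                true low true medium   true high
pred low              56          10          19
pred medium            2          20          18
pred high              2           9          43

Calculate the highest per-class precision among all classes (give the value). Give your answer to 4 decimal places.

0.7963

Per-class precision (TP/(TP+FP)):
  low: TP=56, FP=10+19=29 → 56/85 = 0.65882
  medium: TP=20, FP=2+18=20 → 20/40 = 0.50000
  high: TP=43, FP=2+9=11 → 43/54 = 0.79630
Highest is class 'high' with precision = 0.7963.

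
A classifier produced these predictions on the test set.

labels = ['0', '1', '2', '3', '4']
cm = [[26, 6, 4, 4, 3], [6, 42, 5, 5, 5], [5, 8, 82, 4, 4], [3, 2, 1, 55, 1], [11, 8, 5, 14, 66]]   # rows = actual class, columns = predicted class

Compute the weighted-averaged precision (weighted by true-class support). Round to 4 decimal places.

Per-class precision (TP/(TP+FP)):
  0: TP=26, FP=6+5+3+11=25 → 26/51 = 0.50980
  1: TP=42, FP=6+8+2+8=24 → 42/66 = 0.63636
  2: TP=82, FP=4+5+1+5=15 → 82/97 = 0.84536
  3: TP=55, FP=4+5+4+14=27 → 55/82 = 0.67073
  4: TP=66, FP=3+5+4+1=13 → 66/79 = 0.83544
Weighted-precision = Σ (supportᵢ/N)·precisionᵢ with N=375: (43/375)·0.50980 + (63/375)·0.63636 + (103/375)·0.84536 + (62/375)·0.67073 + (104/375)·0.83544 = 0.7401

0.7401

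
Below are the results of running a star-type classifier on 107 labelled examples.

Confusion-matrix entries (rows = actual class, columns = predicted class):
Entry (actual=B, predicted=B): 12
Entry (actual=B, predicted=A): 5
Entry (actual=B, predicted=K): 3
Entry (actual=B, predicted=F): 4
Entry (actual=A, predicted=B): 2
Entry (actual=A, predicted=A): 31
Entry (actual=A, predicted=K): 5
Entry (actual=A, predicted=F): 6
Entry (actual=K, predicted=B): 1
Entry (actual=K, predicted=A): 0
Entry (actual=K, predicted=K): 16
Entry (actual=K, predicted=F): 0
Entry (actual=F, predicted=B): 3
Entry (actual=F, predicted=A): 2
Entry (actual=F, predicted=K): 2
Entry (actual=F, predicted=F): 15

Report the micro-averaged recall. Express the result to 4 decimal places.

Micro-averaging pools counts across classes: ΣTP=74, ΣFP=33, ΣFN=33.
Micro-recall = TP/(TP+FN) on pooled counts = 0.6916 (equals overall accuracy in single-label multiclass).

0.6916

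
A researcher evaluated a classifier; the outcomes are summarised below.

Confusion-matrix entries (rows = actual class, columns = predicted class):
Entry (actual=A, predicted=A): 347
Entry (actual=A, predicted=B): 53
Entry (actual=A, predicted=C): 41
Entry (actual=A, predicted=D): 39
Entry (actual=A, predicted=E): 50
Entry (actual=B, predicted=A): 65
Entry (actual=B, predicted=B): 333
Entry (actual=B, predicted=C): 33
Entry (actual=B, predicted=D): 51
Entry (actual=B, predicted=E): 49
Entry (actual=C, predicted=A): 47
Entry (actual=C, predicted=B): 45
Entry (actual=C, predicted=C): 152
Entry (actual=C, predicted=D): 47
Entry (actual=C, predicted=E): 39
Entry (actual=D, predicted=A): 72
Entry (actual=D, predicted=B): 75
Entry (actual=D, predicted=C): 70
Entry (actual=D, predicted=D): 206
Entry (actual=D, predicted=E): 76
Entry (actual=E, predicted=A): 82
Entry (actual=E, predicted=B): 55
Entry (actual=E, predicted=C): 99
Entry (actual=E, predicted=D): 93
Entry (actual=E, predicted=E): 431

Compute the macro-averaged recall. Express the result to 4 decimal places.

0.5445

Per-class recall (TP/(TP+FN)):
  A: TP=347, FN=53+41+39+50=183 → 347/530 = 0.65472
  B: TP=333, FN=65+33+51+49=198 → 333/531 = 0.62712
  C: TP=152, FN=47+45+47+39=178 → 152/330 = 0.46061
  D: TP=206, FN=72+75+70+76=293 → 206/499 = 0.41283
  E: TP=431, FN=82+55+99+93=329 → 431/760 = 0.56711
Macro-recall = mean = (0.65472 + 0.62712 + 0.46061 + 0.41283 + 0.56711) / 5 = 0.5445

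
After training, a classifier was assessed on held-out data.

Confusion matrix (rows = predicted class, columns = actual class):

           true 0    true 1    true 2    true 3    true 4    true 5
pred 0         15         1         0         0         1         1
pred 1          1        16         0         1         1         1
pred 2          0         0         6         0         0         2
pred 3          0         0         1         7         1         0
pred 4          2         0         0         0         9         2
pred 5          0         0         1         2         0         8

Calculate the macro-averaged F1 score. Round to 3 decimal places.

0.758

Per-class F1 score (2·TP/(2·TP+FP+FN)):
  0: TP=15, FP=1+0+0+1+1=3, FN=1+0+0+2+0=3 → 30/36 = 0.8333
  1: TP=16, FP=1+0+1+1+1=4, FN=1+0+0+0+0=1 → 32/37 = 0.8649
  2: TP=6, FP=0+0+0+0+2=2, FN=0+0+1+0+1=2 → 12/16 = 0.7500
  3: TP=7, FP=0+0+1+1+0=2, FN=0+1+0+0+2=3 → 14/19 = 0.7368
  4: TP=9, FP=2+0+0+0+2=4, FN=1+1+0+1+0=3 → 18/25 = 0.7200
  5: TP=8, FP=0+0+1+2+0=3, FN=1+1+2+0+2=6 → 16/25 = 0.6400
Macro-F1 score = mean = (0.8333 + 0.8649 + 0.7500 + 0.7368 + 0.7200 + 0.6400) / 6 = 0.758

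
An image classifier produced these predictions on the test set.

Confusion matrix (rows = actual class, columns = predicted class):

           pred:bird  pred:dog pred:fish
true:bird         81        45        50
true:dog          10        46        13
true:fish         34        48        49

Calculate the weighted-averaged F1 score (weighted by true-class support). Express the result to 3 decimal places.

0.474

Per-class F1 score (2·TP/(2·TP+FP+FN)):
  bird: TP=81, FP=10+34=44, FN=45+50=95 → 162/301 = 0.5382
  dog: TP=46, FP=45+48=93, FN=10+13=23 → 92/208 = 0.4423
  fish: TP=49, FP=50+13=63, FN=34+48=82 → 98/243 = 0.4033
Weighted-F1 score = Σ (supportᵢ/N)·F1 scoreᵢ with N=376: (176/376)·0.5382 + (69/376)·0.4423 + (131/376)·0.4033 = 0.474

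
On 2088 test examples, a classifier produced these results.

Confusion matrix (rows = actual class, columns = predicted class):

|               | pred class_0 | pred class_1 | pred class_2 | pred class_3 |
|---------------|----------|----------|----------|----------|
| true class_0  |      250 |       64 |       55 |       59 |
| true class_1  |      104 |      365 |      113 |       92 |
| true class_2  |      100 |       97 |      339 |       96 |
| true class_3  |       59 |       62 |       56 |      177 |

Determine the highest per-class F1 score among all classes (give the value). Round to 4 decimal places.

0.5784

Per-class F1 score (2·TP/(2·TP+FP+FN)):
  class_0: TP=250, FP=104+100+59=263, FN=64+55+59=178 → 500/941 = 0.53135
  class_1: TP=365, FP=64+97+62=223, FN=104+113+92=309 → 730/1262 = 0.57845
  class_2: TP=339, FP=55+113+56=224, FN=100+97+96=293 → 678/1195 = 0.56736
  class_3: TP=177, FP=59+92+96=247, FN=59+62+56=177 → 354/778 = 0.45501
Highest is class 'class_1' with F1 score = 0.5784.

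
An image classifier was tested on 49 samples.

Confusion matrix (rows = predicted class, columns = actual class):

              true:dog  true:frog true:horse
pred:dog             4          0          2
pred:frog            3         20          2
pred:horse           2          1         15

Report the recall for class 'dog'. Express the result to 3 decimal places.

0.444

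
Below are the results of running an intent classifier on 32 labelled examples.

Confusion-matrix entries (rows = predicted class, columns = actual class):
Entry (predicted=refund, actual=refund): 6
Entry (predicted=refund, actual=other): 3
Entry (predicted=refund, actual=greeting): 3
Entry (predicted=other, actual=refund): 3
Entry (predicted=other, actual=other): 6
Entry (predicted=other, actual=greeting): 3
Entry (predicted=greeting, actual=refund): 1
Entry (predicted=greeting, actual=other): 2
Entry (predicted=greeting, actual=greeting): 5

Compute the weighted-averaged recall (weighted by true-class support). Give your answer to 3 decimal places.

0.531

Per-class recall (TP/(TP+FN)):
  refund: TP=6, FN=3+1=4 → 6/10 = 0.6000
  other: TP=6, FN=3+2=5 → 6/11 = 0.5455
  greeting: TP=5, FN=3+3=6 → 5/11 = 0.4545
Weighted-recall = Σ (supportᵢ/N)·recallᵢ with N=32: (10/32)·0.6000 + (11/32)·0.5455 + (11/32)·0.4545 = 0.531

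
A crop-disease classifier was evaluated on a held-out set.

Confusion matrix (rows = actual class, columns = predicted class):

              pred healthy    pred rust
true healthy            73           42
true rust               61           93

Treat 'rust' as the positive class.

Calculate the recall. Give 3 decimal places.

0.604

Recall = TP/(TP+FN) = 93/(93+61) = 93/154 = 0.604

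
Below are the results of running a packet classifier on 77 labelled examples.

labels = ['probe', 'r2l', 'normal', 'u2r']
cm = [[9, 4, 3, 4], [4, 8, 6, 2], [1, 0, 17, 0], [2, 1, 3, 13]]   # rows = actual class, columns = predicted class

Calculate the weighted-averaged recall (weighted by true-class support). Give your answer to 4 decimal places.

Per-class recall (TP/(TP+FN)):
  probe: TP=9, FN=4+3+4=11 → 9/20 = 0.45000
  r2l: TP=8, FN=4+6+2=12 → 8/20 = 0.40000
  normal: TP=17, FN=1+0+0=1 → 17/18 = 0.94444
  u2r: TP=13, FN=2+1+3=6 → 13/19 = 0.68421
Weighted-recall = Σ (supportᵢ/N)·recallᵢ with N=77: (20/77)·0.45000 + (20/77)·0.40000 + (18/77)·0.94444 + (19/77)·0.68421 = 0.6104

0.6104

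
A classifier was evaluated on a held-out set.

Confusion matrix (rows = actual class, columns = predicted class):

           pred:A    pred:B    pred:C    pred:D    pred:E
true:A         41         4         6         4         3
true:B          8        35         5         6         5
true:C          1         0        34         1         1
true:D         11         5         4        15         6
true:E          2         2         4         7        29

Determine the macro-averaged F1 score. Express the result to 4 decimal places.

0.6329

Per-class F1 score (2·TP/(2·TP+FP+FN)):
  A: TP=41, FP=8+1+11+2=22, FN=4+6+4+3=17 → 82/121 = 0.67769
  B: TP=35, FP=4+0+5+2=11, FN=8+5+6+5=24 → 70/105 = 0.66667
  C: TP=34, FP=6+5+4+4=19, FN=1+0+1+1=3 → 68/90 = 0.75556
  D: TP=15, FP=4+6+1+7=18, FN=11+5+4+6=26 → 30/74 = 0.40541
  E: TP=29, FP=3+5+1+6=15, FN=2+2+4+7=15 → 58/88 = 0.65909
Macro-F1 score = mean = (0.67769 + 0.66667 + 0.75556 + 0.40541 + 0.65909) / 5 = 0.6329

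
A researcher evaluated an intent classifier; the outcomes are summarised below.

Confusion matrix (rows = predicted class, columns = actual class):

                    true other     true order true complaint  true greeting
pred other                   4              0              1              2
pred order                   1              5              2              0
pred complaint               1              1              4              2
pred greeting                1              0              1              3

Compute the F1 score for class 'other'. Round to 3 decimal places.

Treat 'other' as positive and all other classes as negative.
F1 score = 2·TP/(2·TP+FP+FN).
other: TP=4, FP=0+1+2=3, FN=1+1+1=3 → 8/14 = 0.5714

0.571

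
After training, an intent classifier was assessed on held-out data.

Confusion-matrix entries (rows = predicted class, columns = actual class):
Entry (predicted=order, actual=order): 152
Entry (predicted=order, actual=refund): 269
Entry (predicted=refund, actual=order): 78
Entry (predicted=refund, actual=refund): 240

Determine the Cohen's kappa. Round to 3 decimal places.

Observed agreement pₒ = trace/N = 392/739 = 0.5304
Expected agreement pₑ = Σ (rowᵢ·colᵢ)/N² = (230·421 + 509·318)/739² = 0.4737
κ = (pₒ − pₑ)/(1 − pₑ) = (0.5304 − 0.4737)/(1 − 0.4737) = 0.108

0.108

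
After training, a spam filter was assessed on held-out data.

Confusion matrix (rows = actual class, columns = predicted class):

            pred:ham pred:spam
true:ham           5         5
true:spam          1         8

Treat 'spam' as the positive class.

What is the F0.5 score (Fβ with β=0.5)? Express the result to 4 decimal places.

0.6557

Fβ = (1+β²)·TP / ((1+β²)·TP + β²·FN + FP), with β²=1/4
= 1.25·8 / (1.25·8 + 0.25·1 + 5) = 0.6557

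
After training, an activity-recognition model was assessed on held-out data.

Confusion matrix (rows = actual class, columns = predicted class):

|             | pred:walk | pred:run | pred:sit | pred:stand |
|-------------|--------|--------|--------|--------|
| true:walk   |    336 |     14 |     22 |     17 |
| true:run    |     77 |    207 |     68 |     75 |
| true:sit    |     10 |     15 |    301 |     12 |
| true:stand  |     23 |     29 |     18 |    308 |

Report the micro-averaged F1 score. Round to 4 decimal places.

Micro-averaging pools counts across classes: ΣTP=1152, ΣFP=380, ΣFN=380.
Micro-F1 score = 2·TP/(2·TP+FP+FN) on pooled counts = 0.7520 (equals overall accuracy in single-label multiclass).

0.7520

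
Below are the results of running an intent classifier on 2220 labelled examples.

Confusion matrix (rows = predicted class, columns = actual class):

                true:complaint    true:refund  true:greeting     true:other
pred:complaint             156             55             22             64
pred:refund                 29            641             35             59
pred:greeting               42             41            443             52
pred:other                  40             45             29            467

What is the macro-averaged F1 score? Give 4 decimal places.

Per-class F1 score (2·TP/(2·TP+FP+FN)):
  complaint: TP=156, FP=55+22+64=141, FN=29+42+40=111 → 312/564 = 0.55319
  refund: TP=641, FP=29+35+59=123, FN=55+41+45=141 → 1282/1546 = 0.82924
  greeting: TP=443, FP=42+41+52=135, FN=22+35+29=86 → 886/1107 = 0.80036
  other: TP=467, FP=40+45+29=114, FN=64+59+52=175 → 934/1223 = 0.76370
Macro-F1 score = mean = (0.55319 + 0.82924 + 0.80036 + 0.76370) / 4 = 0.7366

0.7366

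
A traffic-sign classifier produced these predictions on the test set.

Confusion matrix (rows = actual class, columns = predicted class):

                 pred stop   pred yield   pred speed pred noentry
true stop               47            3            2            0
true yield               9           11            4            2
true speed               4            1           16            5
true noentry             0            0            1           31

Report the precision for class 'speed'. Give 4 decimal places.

0.6957

precision = TP/(TP+FP).
speed: TP=16, FP=2+4+1=7 → 16/23 = 0.69565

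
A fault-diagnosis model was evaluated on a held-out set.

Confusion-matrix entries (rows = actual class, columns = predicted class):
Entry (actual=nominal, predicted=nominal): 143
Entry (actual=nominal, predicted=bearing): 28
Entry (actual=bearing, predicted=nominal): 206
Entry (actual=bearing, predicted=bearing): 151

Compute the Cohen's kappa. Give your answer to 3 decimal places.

Observed agreement pₒ = trace/N = 294/528 = 0.5568
Expected agreement pₑ = Σ (rowᵢ·colᵢ)/N² = (171·349 + 357·179)/528² = 0.4433
κ = (pₒ − pₑ)/(1 − pₑ) = (0.5568 − 0.4433)/(1 − 0.4433) = 0.204

0.204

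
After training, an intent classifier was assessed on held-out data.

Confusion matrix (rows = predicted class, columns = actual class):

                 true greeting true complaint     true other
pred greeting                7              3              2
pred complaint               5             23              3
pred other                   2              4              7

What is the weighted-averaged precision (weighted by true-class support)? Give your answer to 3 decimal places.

Per-class precision (TP/(TP+FP)):
  greeting: TP=7, FP=3+2=5 → 7/12 = 0.5833
  complaint: TP=23, FP=5+3=8 → 23/31 = 0.7419
  other: TP=7, FP=2+4=6 → 7/13 = 0.5385
Weighted-precision = Σ (supportᵢ/N)·precisionᵢ with N=56: (14/56)·0.5833 + (30/56)·0.7419 + (12/56)·0.5385 = 0.659

0.659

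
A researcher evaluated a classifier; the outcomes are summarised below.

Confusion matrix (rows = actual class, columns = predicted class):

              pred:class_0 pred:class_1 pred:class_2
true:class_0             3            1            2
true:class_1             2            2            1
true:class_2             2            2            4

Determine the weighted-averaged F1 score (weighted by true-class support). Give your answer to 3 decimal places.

Per-class F1 score (2·TP/(2·TP+FP+FN)):
  class_0: TP=3, FP=2+2=4, FN=1+2=3 → 6/13 = 0.4615
  class_1: TP=2, FP=1+2=3, FN=2+1=3 → 4/10 = 0.4000
  class_2: TP=4, FP=2+1=3, FN=2+2=4 → 8/15 = 0.5333
Weighted-F1 score = Σ (supportᵢ/N)·F1 scoreᵢ with N=19: (6/19)·0.4615 + (5/19)·0.4000 + (8/19)·0.5333 = 0.476

0.476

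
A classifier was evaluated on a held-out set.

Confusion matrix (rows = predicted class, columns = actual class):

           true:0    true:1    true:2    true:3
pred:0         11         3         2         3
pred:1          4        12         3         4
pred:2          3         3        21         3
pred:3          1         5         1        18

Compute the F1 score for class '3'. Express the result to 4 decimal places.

One-vs-rest for '3': TP = diagonal; FP = other classes predicted '3'; FN = '3' predicted as other.
F1 score = 2·TP/(2·TP+FP+FN).
3: TP=18, FP=1+5+1=7, FN=3+4+3=10 → 36/53 = 0.67925

0.6792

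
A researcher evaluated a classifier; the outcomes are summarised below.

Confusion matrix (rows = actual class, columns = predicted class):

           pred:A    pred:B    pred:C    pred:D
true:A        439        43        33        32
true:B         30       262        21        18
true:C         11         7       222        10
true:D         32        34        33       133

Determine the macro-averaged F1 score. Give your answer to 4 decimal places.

0.7558

Per-class F1 score (2·TP/(2·TP+FP+FN)):
  A: TP=439, FP=30+11+32=73, FN=43+33+32=108 → 878/1059 = 0.82908
  B: TP=262, FP=43+7+34=84, FN=30+21+18=69 → 524/677 = 0.77400
  C: TP=222, FP=33+21+33=87, FN=11+7+10=28 → 444/559 = 0.79428
  D: TP=133, FP=32+18+10=60, FN=32+34+33=99 → 266/425 = 0.62588
Macro-F1 score = mean = (0.82908 + 0.77400 + 0.79428 + 0.62588) / 4 = 0.7558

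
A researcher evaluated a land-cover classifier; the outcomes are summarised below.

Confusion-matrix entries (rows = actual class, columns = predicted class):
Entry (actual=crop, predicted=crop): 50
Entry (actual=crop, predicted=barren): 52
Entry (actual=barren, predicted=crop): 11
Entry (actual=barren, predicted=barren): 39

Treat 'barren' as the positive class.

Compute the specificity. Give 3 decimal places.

0.490

Specificity = TN/(TN+FP) = 50/(50+52) = 0.490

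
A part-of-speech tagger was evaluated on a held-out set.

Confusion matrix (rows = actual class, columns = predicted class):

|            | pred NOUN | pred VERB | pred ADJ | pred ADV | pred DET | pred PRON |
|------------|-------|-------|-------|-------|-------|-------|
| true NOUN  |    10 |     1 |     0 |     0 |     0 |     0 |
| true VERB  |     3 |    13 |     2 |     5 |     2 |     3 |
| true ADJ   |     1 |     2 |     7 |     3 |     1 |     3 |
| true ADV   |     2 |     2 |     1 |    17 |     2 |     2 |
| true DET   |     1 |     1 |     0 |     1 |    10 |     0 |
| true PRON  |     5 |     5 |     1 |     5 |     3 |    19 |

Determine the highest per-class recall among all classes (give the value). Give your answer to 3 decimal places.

Per-class recall (TP/(TP+FN)):
  NOUN: TP=10, FN=1+0+0+0+0=1 → 10/11 = 0.9091
  VERB: TP=13, FN=3+2+5+2+3=15 → 13/28 = 0.4643
  ADJ: TP=7, FN=1+2+3+1+3=10 → 7/17 = 0.4118
  ADV: TP=17, FN=2+2+1+2+2=9 → 17/26 = 0.6538
  DET: TP=10, FN=1+1+0+1+0=3 → 10/13 = 0.7692
  PRON: TP=19, FN=5+5+1+5+3=19 → 19/38 = 0.5000
Highest is class 'NOUN' with recall = 0.909.

0.909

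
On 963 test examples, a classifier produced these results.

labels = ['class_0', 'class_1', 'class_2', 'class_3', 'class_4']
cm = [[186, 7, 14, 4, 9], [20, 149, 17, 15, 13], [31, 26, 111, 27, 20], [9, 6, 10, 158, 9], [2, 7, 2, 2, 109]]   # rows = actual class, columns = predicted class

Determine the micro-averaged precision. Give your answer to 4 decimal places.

0.7404

Micro-averaging pools counts across classes: ΣTP=713, ΣFP=250, ΣFN=250.
Micro-precision = TP/(TP+FP) on pooled counts = 0.7404 (equals overall accuracy in single-label multiclass).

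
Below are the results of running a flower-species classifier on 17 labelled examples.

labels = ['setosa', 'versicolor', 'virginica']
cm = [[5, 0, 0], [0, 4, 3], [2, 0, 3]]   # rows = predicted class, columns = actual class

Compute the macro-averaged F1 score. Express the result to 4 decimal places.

Per-class F1 score (2·TP/(2·TP+FP+FN)):
  setosa: TP=5, FP=0+0=0, FN=0+2=2 → 10/12 = 0.83333
  versicolor: TP=4, FP=0+3=3, FN=0+0=0 → 8/11 = 0.72727
  virginica: TP=3, FP=2+0=2, FN=0+3=3 → 6/11 = 0.54545
Macro-F1 score = mean = (0.83333 + 0.72727 + 0.54545) / 3 = 0.7020

0.7020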